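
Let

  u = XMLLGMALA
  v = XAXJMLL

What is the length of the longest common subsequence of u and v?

Let dp[i][j] be the LCS length of the first i characters of u and the first j characters of v. dp[i][j] = dp[i-1][j-1]+1 when the i-th and j-th characters match, else max(dp[i-1][j], dp[i][j-1]).
    ·  X  A  X  J  M  L  L
 ·  0  0  0  0  0  0  0  0
 X  0  1  1  1  1  1  1  1
 M  0  1  1  1  1  2  2  2
 L  0  1  1  1  1  2  3  3
 L  0  1  1  1  1  2  3  4
 G  0  1  1  1  1  2  3  4
 M  0  1  1  1  1  2  3  4
 A  0  1  2  2  2  2  3  4
 L  0  1  2  2  2  2  3  4
 A  0  1  2  2  2  2  3  4
dp[9][7] = 4. One LCS (by backtracking along matches): XMLL.

4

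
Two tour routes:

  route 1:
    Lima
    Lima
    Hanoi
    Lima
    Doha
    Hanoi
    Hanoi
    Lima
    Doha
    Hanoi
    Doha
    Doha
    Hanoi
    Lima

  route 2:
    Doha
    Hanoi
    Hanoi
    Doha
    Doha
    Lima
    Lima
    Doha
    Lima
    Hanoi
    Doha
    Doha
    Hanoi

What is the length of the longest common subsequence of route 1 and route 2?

Taking Doha at route 1[5]=route 2[1]; then Hanoi at route 1[6]=route 2[2]; then Hanoi at route 1[7]=route 2[3]; then Lima at route 1[8]=route 2[7]; then Doha at route 1[9]=route 2[8]; then Hanoi at route 1[10]=route 2[10]; then Doha at route 1[11]=route 2[11]; then Doha at route 1[12]=route 2[12]; then Hanoi at route 1[13]=route 2[13] gives a common subsequence of length 9. dp[14][13] = 9 confirms this is the maximum.

9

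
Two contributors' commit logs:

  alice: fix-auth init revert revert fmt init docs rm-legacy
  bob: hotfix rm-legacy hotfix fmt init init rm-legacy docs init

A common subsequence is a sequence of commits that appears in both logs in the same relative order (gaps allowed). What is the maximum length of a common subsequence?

Taking init (alice #2, bob #5); then init (alice #6, bob #6); then docs (alice #7, bob #8) gives a common subsequence of length 3. Since dp[8][9] = 3, nothing longer is possible.

3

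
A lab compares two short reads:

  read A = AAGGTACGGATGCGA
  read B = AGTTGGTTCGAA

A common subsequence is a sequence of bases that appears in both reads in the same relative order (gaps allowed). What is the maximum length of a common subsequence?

9

Pick A (read A #2, read B #1); then G (read A #3, read B #2); then T (read A #5, read B #4); then G (read A #8, read B #5); then G (read A #9, read B #6); then T (read A #11, read B #8); then C (read A #13, read B #9); then G (read A #14, read B #10); then A (read A #15, read B #12); all 9 bases appear in both, in order. The LCS DP gives dp[15][12] = 9, so this is optimal.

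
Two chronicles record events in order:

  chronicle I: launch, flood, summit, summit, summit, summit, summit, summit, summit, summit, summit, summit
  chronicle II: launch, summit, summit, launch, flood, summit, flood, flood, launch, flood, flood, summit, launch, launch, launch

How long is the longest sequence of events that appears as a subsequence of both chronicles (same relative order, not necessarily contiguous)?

One common subsequence of length 5: launch (chronicle I #1, chronicle II #1) → summit (chronicle I #3, chronicle II #2) → summit (chronicle I #4, chronicle II #3) → summit (chronicle I #5, chronicle II #6) → summit (chronicle I #6, chronicle II #12). Since dp[12][15] = 5, nothing longer is possible.

5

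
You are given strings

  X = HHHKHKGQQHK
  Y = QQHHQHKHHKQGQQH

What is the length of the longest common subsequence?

Taking H (X #1, Y #3), H (X #2, Y #4), H (X #3, Y #6), K (X #4, Y #7), H (X #5, Y #9), K (X #6, Y #10), G (X #7, Y #12), Q (X #8, Y #13), Q (X #9, Y #14), H (X #10, Y #15) gives a common subsequence of length 10. dp[11][15] = 10 confirms this is the maximum.

10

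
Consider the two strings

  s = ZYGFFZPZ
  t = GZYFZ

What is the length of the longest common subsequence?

One common subsequence of length 4: Z [1,2], then Y [2,3], then F [5,4], then Z [8,5]. The LCS DP gives dp[8][5] = 4, so this is optimal.

4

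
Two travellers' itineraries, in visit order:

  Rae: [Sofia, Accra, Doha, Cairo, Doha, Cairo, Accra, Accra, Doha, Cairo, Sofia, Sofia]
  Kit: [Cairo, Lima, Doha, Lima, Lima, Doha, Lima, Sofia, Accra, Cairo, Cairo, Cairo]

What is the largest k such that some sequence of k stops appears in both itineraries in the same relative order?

5

Match Sofia [1,8], Accra [2,9], Cairo [4,10], Cairo [6,11], Cairo [10,12] — 5 stops in the same relative order in both. Since dp[12][12] = 5, nothing longer is possible.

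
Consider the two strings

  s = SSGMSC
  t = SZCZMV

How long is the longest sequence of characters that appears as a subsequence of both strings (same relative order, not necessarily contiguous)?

Taking S [1,1]; then M [4,5] gives a common subsequence of length 2. dp[6][6] = 2 confirms this is the maximum.

2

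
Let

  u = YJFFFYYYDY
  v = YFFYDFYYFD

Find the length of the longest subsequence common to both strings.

Taking Y [1,1], then F [3,2], then F [4,3], then F [5,6], then Y [6,7], then Y [7,8], then D [9,10] gives a common subsequence of length 7. Since dp[10][10] = 7, nothing longer is possible.

7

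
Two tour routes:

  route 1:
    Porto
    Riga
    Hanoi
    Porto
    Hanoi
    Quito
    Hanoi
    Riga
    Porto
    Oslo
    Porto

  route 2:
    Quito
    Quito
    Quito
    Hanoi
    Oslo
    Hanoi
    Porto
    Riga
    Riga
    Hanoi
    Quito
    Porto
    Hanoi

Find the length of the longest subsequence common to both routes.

Pick Porto (route 1 #1, route 2 #7); then Riga (route 1 #2, route 2 #9); then Hanoi (route 1 #3, route 2 #10); then Porto (route 1 #4, route 2 #12); then Hanoi (route 1 #7, route 2 #13); all 5 stops appear in both, in order. dp[11][13] = 5 confirms this is the maximum.

5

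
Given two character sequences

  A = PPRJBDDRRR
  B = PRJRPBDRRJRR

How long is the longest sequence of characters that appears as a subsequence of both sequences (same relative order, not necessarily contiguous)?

One common subsequence of length 8: P at A[2]=B[1], then R at A[3]=B[2], then J at A[4]=B[3], then B at A[5]=B[6], then D at A[6]=B[7], then R at A[8]=B[9], then R at A[9]=B[11], then R at A[10]=B[12]. Since dp[10][12] = 8, nothing longer is possible.

8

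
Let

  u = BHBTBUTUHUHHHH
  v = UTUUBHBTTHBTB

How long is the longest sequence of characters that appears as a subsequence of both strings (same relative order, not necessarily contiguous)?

Taking B at u[1]=v[5], then H at u[2]=v[6], then B at u[3]=v[7], then T at u[4]=v[9], then B at u[5]=v[11], then T at u[7]=v[12] gives a common subsequence of length 6, and the DP table's final entry dp[14][13] is also 6, so no common subsequence is longer.

6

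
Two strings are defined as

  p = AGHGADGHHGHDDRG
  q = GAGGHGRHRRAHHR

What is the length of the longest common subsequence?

Pick A at p[1]=q[2], G at p[2]=q[4], H at p[3]=q[5], G at p[4]=q[6], A at p[5]=q[11], H at p[9]=q[12], H at p[11]=q[13], R at p[14]=q[14]; all 8 characters appear in both, in order, and the DP table's final entry dp[15][14] is also 8, so no common subsequence is longer.

8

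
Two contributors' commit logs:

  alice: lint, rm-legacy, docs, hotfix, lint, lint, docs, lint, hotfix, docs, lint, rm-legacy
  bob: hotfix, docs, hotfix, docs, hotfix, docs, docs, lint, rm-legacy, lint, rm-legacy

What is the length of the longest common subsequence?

Pick docs [3,2], then hotfix [4,3], then docs [7,4], then hotfix [9,5], then docs [10,7], then lint [11,10], then rm-legacy [12,11]; all 7 commits appear in both, in order, and the DP table's final entry dp[12][11] is also 7, so no common subsequence is longer.

7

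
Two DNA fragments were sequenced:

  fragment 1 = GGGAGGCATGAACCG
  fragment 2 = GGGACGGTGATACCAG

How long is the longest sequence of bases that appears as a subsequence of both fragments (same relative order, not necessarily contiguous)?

Match G (fragment 1 #1, fragment 2 #1), G (fragment 1 #2, fragment 2 #2), G (fragment 1 #3, fragment 2 #3), A (fragment 1 #4, fragment 2 #4), G (fragment 1 #5, fragment 2 #6), G (fragment 1 #6, fragment 2 #7), T (fragment 1 #9, fragment 2 #8), G (fragment 1 #10, fragment 2 #9), A (fragment 1 #11, fragment 2 #10), A (fragment 1 #12, fragment 2 #12), C (fragment 1 #13, fragment 2 #13), C (fragment 1 #14, fragment 2 #14), G (fragment 1 #15, fragment 2 #16) — 13 bases in the same relative order in both, and the DP table's final entry dp[15][16] is also 13, so no common subsequence is longer.

13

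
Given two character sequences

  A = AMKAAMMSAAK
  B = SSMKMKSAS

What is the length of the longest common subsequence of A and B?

5

Let dp[i][j] be the LCS length of the first i characters of A and the first j characters of B. dp[i][j] = dp[i-1][j-1]+1 when the i-th and j-th characters match, else max(dp[i-1][j], dp[i][j-1]).
    ·  S  S  M  K  M  K  S  A  S
 ·  0  0  0  0  0  0  0  0  0  0
 A  0  0  0  0  0  0  0  0  1  1
 M  0  0  0  1  1  1  1  1  1  1
 K  0  0  0  1  2  2  2  2  2  2
 A  0  0  0  1  2  2  2  2  3  3
 A  0  0  0  1  2  2  2  2  3  3
 M  0  0  0  1  2  3  3  3  3  3
 M  0  0  0  1  2  3  3  3  3  3
 S  0  1  1  1  2  3  3  4  4  4
 A  0  1  1  1  2  3  3  4  5  5
 A  0  1  1  1  2  3  3  4  5  5
 K  0  1  1  1  2  3  4  4  5  5
dp[11][9] = 5. One LCS (by backtracking along matches): MKMSA.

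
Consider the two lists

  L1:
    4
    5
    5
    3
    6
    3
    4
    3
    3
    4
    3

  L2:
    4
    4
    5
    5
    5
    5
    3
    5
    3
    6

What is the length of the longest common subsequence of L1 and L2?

Let dp[i][j] be the LCS length of the first i values of L1 and the first j values of L2. dp[i][j] = dp[i-1][j-1]+1 when the i-th and j-th values match, else max(dp[i-1][j], dp[i][j-1]).
    ·  4  4  5  5  5  5  3  5  3  6
 ·  0  0  0  0  0  0  0  0  0  0  0
 4  0  1  1  1  1  1  1  1  1  1  1
 5  0  1  1  2  2  2  2  2  2  2  2
 5  0  1  1  2  3  3  3  3  3  3  3
 3  0  1  1  2  3  3  3  4  4  4  4
 6  0  1  1  2  3  3  3  4  4  4  5
 3  0  1  1  2  3  3  3  4  4  5  5
 4  0  1  2  2  3  3  3  4  4  5  5
 3  0  1  2  2  3  3  3  4  4  5  5
 3  0  1  2  2  3  3  3  4  4  5  5
 4  0  1  2  2  3  3  3  4  4  5  5
 3  0  1  2  2  3  3  3  4  4  5  5
dp[11][10] = 5. One LCS (by backtracking along matches): 4, 5, 5, 3, 6.

5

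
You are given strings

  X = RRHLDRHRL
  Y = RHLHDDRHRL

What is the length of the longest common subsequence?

8

One common subsequence of length 8: R [2,1], H [3,2], L [4,3], D [5,6], R [6,7], H [7,8], R [8,9], L [9,10]. dp[9][10] = 8 confirms this is the maximum.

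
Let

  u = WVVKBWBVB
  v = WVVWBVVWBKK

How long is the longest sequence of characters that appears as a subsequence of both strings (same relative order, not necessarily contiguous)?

7

Let dp[i][j] be the LCS length of the first i characters of u and the first j characters of v. dp[i][j] = dp[i-1][j-1]+1 when the i-th and j-th characters match, else max(dp[i-1][j], dp[i][j-1]).
    ·  W  V  V  W  B  V  V  W  B  K  K
 ·  0  0  0  0  0  0  0  0  0  0  0  0
 W  0  1  1  1  1  1  1  1  1  1  1  1
 V  0  1  2  2  2  2  2  2  2  2  2  2
 V  0  1  2  3  3  3  3  3  3  3  3  3
 K  0  1  2  3  3  3  3  3  3  3  4  4
 B  0  1  2  3  3  4  4  4  4  4  4  4
 W  0  1  2  3  4  4  4  4  5  5  5  5
 B  0  1  2  3  4  5  5  5  5  6  6  6
 V  0  1  2  3  4  5  6  6  6  6  6  6
 B  0  1  2  3  4  5  6  6  6  7  7  7
dp[9][11] = 7. One LCS (by backtracking along matches): WVVWBVB.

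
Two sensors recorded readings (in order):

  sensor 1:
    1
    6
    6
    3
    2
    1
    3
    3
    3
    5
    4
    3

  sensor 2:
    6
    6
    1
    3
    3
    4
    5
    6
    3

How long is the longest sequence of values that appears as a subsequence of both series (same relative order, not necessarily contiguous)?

Taking 6 [2,1], 6 [3,2], 1 [6,3], 3 [7,4], 3 [8,5], 5 [10,7], 3 [12,9] gives a common subsequence of length 7, and the DP table's final entry dp[12][9] is also 7, so no common subsequence is longer.

7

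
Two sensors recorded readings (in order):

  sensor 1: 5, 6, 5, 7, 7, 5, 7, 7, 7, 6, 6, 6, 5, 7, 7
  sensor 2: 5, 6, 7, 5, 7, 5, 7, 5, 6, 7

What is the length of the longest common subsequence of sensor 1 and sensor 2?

Let dp[i][j] be the LCS length of the first i values of sensor 1 and the first j values of sensor 2. dp[i][j] = dp[i-1][j-1]+1 when the i-th and j-th values match, else max(dp[i-1][j], dp[i][j-1]).
    ·  5  6  7  5  7  5  7  5  6  7
 ·  0  0  0  0  0  0  0  0  0  0  0
 5  0  1  1  1  1  1  1  1  1  1  1
 6  0  1  2  2  2  2  2  2  2  2  2
 5  0  1  2  2  3  3  3  3  3  3  3
 7  0  1  2  3  3  4  4  4  4  4  4
 7  0  1  2  3  3  4  4  5  5  5  5
 5  0  1  2  3  4  4  5  5  6  6  6
 7  0  1  2  3  4  5  5  6  6  6  7
 7  0  1  2  3  4  5  5  6  6  6  7
 7  0  1  2  3  4  5  5  6  6  6  7
 6  0  1  2  3  4  5  5  6  6  7  7
 6  0  1  2  3  4  5  5  6  6  7  7
 6  0  1  2  3  4  5  5  6  6  7  7
 5  0  1  2  3  4  5  6  6  7  7  7
 7  0  1  2  3  4  5  6  7  7  7  8
 7  0  1  2  3  4  5  6  7  7  7  8
dp[15][10] = 8. One LCS (by backtracking along matches): 5, 6, 5, 7, 7, 5, 6, 7.

8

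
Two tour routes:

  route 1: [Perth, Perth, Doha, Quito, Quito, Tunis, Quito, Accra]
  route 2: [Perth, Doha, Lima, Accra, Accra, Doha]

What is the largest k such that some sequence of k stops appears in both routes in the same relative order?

3

Taking Perth (route 1 #2, route 2 #1) → Doha (route 1 #3, route 2 #2) → Accra (route 1 #8, route 2 #5) gives a common subsequence of length 3. Since dp[8][6] = 3, nothing longer is possible.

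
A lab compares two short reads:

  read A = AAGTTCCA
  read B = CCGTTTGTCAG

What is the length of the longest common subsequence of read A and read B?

Pick G at read A[3]=read B[3]; then T at read A[4]=read B[6]; then T at read A[5]=read B[8]; then C at read A[7]=read B[9]; then A at read A[8]=read B[10]; all 5 bases appear in both, in order. dp[8][11] = 5 confirms this is the maximum.

5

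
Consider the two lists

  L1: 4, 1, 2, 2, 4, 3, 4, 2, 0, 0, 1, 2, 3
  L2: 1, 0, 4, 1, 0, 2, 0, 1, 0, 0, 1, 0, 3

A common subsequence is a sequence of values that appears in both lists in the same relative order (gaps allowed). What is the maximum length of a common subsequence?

Match 4 at L1[1]=L2[3], 1 at L1[2]=L2[4], 2 at L1[3]=L2[6], 0 at L1[9]=L2[9], 0 at L1[10]=L2[10], 1 at L1[11]=L2[11], 3 at L1[13]=L2[13] — 7 values in the same relative order in both. The LCS DP gives dp[13][13] = 7, so this is optimal.

7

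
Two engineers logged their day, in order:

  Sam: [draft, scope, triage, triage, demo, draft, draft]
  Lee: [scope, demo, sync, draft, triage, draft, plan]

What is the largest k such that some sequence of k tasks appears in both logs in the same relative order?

4

Match scope at Sam[2]=Lee[1] → demo at Sam[5]=Lee[2] → draft at Sam[6]=Lee[4] → draft at Sam[7]=Lee[6] — 4 tasks in the same relative order in both. dp[7][7] = 4 confirms this is the maximum.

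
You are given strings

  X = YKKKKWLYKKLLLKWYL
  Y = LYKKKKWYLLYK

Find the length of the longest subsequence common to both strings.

10

Taking Y at X[1]=Y[2]; then K at X[2]=Y[3]; then K at X[3]=Y[4]; then K at X[4]=Y[5]; then K at X[5]=Y[6]; then W at X[6]=Y[7]; then Y at X[8]=Y[8]; then L at X[11]=Y[9]; then L at X[12]=Y[10]; then K at X[14]=Y[12] gives a common subsequence of length 10. dp[17][12] = 10 confirms this is the maximum.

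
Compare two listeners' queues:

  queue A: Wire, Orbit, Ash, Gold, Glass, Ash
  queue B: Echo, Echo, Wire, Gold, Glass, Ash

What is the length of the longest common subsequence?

Taking Wire at queue A[1]=queue B[3]; then Gold at queue A[4]=queue B[4]; then Glass at queue A[5]=queue B[5]; then Ash at queue A[6]=queue B[6] gives a common subsequence of length 4. The LCS DP gives dp[6][6] = 4, so this is optimal.

4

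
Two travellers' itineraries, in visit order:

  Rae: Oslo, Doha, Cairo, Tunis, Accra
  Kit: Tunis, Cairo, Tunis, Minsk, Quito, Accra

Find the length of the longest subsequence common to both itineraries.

Pick Cairo at Rae[3]=Kit[2], Tunis at Rae[4]=Kit[3], Accra at Rae[5]=Kit[6]; all 3 stops appear in both, in order. Since dp[5][6] = 3, nothing longer is possible.

3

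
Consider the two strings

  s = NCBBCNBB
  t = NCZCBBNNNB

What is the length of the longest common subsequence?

6

Match N at s[1]=t[1], then C at s[2]=t[4], then B at s[3]=t[5], then B at s[4]=t[6], then N at s[6]=t[9], then B at s[8]=t[10] — 6 characters in the same relative order in both, and the DP table's final entry dp[8][10] is also 6, so no common subsequence is longer.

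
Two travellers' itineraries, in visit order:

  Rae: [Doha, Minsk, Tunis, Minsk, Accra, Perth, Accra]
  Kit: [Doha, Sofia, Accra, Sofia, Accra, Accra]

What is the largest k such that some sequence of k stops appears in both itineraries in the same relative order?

3

Match Doha at Rae[1]=Kit[1], Accra at Rae[5]=Kit[5], Accra at Rae[7]=Kit[6] — 3 stops in the same relative order in both. Since dp[7][6] = 3, nothing longer is possible.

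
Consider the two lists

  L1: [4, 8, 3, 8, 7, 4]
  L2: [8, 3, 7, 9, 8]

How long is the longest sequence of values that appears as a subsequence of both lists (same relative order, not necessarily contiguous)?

Taking 8 [2,1] → 3 [3,2] → 8 [4,5] gives a common subsequence of length 3. The LCS DP gives dp[6][5] = 3, so this is optimal.

3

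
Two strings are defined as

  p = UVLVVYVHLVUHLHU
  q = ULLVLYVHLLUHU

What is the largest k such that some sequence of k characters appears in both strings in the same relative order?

Match U (p #1, q #1) → V (p #2, q #4) → L (p #3, q #5) → Y (p #6, q #6) → V (p #7, q #7) → H (p #8, q #8) → L (p #9, q #10) → U (p #11, q #11) → H (p #14, q #12) → U (p #15, q #13) — 10 characters in the same relative order in both. dp[15][13] = 10 confirms this is the maximum.

10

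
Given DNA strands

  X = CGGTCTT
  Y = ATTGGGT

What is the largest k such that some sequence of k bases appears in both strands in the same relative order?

Let dp[i][j] be the LCS length of the first i bases of X and the first j bases of Y. dp[i][j] = dp[i-1][j-1]+1 when the i-th and j-th bases match, else max(dp[i-1][j], dp[i][j-1]).
    ·  A  T  T  G  G  G  T
 ·  0  0  0  0  0  0  0  0
 C  0  0  0  0  0  0  0  0
 G  0  0  0  0  1  1  1  1
 G  0  0  0  0  1  2  2  2
 T  0  0  1  1  1  2  2  3
 C  0  0  1  1  1  2  2  3
 T  0  0  1  2  2  2  2  3
 T  0  0  1  2  2  2  2  3
dp[7][7] = 3. One LCS (by backtracking along matches): GGT.

3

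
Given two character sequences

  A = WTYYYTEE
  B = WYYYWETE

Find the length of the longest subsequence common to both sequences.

6

Match W [1,1]; then Y [3,2]; then Y [4,3]; then Y [5,4]; then T [6,7]; then E [8,8] — 6 characters in the same relative order in both. The LCS DP gives dp[8][8] = 6, so this is optimal.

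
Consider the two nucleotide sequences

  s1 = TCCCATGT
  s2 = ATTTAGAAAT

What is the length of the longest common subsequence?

4

Let dp[i][j] be the LCS length of the first i bases of s1 and the first j bases of s2. dp[i][j] = dp[i-1][j-1]+1 when the i-th and j-th bases match, else max(dp[i-1][j], dp[i][j-1]).
    ·  A  T  T  T  A  G  A  A  A  T
 ·  0  0  0  0  0  0  0  0  0  0  0
 T  0  0  1  1  1  1  1  1  1  1  1
 C  0  0  1  1  1  1  1  1  1  1  1
 C  0  0  1  1  1  1  1  1  1  1  1
 C  0  0  1  1  1  1  1  1  1  1  1
 A  0  1  1  1  1  2  2  2  2  2  2
 T  0  1  2  2  2  2  2  2  2  2  3
 G  0  1  2  2  2  2  3  3  3  3  3
 T  0  1  2  3  3  3  3  3  3  3  4
dp[8][10] = 4. One LCS (by backtracking along matches): TAGT.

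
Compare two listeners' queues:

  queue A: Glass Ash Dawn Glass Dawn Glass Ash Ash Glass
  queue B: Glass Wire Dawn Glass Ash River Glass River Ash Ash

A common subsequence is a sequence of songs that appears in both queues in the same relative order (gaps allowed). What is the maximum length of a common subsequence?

6

One common subsequence of length 6: Glass at queue A[1]=queue B[1]; then Dawn at queue A[3]=queue B[3]; then Glass at queue A[4]=queue B[4]; then Glass at queue A[6]=queue B[7]; then Ash at queue A[7]=queue B[9]; then Ash at queue A[8]=queue B[10], and the DP table's final entry dp[9][10] is also 6, so no common subsequence is longer.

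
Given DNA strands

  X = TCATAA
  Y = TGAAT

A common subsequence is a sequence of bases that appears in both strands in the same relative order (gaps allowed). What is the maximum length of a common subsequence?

3

Pick T (X #1, Y #1) → A (X #3, Y #4) → T (X #4, Y #5); all 3 bases appear in both, in order, and the DP table's final entry dp[6][5] is also 3, so no common subsequence is longer.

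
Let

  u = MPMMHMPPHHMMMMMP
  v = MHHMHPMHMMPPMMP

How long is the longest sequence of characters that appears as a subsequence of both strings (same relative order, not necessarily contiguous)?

Match M [1,4] → P [2,6] → M [3,7] → M [4,9] → M [6,10] → P [7,11] → P [8,12] → M [14,13] → M [15,14] → P [16,15] — 10 characters in the same relative order in both. Since dp[16][15] = 10, nothing longer is possible.

10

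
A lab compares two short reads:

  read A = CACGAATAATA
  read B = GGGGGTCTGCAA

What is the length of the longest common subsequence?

One common subsequence of length 4: C (read A #1, read B #7); then C (read A #3, read B #10); then A (read A #9, read B #11); then A (read A #11, read B #12). dp[11][12] = 4 confirms this is the maximum.

4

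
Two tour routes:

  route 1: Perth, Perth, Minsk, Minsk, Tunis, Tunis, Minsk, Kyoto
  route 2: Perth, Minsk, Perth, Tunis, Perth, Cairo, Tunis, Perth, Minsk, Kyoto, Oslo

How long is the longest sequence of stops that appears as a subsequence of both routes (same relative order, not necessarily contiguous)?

6

Pick Perth at route 1[1]=route 2[1], Perth at route 1[2]=route 2[3], Tunis at route 1[5]=route 2[4], Tunis at route 1[6]=route 2[7], Minsk at route 1[7]=route 2[9], Kyoto at route 1[8]=route 2[10]; all 6 stops appear in both, in order. dp[8][11] = 6 confirms this is the maximum.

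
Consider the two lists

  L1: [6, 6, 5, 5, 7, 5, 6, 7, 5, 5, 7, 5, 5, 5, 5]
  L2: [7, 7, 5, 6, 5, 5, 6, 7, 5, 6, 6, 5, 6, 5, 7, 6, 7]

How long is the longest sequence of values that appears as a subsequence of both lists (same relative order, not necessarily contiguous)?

9

Match 6 (L1 #2, L2 #4), then 5 (L1 #3, L2 #5), then 5 (L1 #4, L2 #6), then 7 (L1 #5, L2 #8), then 5 (L1 #6, L2 #9), then 6 (L1 #7, L2 #11), then 5 (L1 #9, L2 #12), then 5 (L1 #10, L2 #14), then 7 (L1 #11, L2 #17) — 9 values in the same relative order in both. Since dp[15][17] = 9, nothing longer is possible.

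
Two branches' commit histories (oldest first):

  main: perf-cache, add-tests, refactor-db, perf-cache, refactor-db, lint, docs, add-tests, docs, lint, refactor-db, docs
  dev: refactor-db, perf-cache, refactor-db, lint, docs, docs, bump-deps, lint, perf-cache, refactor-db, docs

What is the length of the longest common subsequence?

9

Match refactor-db at main[3]=dev[1], perf-cache at main[4]=dev[2], refactor-db at main[5]=dev[3], lint at main[6]=dev[4], docs at main[7]=dev[5], docs at main[9]=dev[6], lint at main[10]=dev[8], refactor-db at main[11]=dev[10], docs at main[12]=dev[11] — 9 commits in the same relative order in both. Since dp[12][11] = 9, nothing longer is possible.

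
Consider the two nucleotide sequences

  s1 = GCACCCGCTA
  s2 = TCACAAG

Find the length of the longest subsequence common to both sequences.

Let dp[i][j] be the LCS length of the first i bases of s1 and the first j bases of s2. dp[i][j] = dp[i-1][j-1]+1 when the i-th and j-th bases match, else max(dp[i-1][j], dp[i][j-1]).
    ·  T  C  A  C  A  A  G
 ·  0  0  0  0  0  0  0  0
 G  0  0  0  0  0  0  0  1
 C  0  0  1  1  1  1  1  1
 A  0  0  1  2  2  2  2  2
 C  0  0  1  2  3  3  3  3
 C  0  0  1  2  3  3  3  3
 C  0  0  1  2  3  3  3  3
 G  0  0  1  2  3  3  3  4
 C  0  0  1  2  3  3  3  4
 T  0  1  1  2  3  3  3  4
 A  0  1  1  2  3  4  4  4
dp[10][7] = 4. One LCS (by backtracking along matches): CACG.

4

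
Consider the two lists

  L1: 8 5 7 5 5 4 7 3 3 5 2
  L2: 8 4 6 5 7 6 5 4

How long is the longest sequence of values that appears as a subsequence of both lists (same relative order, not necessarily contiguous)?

Match 8 [1,1], 5 [2,4], 7 [3,5], 5 [5,7], 4 [6,8] — 5 values in the same relative order in both. Since dp[11][8] = 5, nothing longer is possible.

5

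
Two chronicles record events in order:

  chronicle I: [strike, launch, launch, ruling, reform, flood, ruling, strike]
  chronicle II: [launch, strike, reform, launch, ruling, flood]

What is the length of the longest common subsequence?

Pick strike at chronicle I[1]=chronicle II[2] → launch at chronicle I[3]=chronicle II[4] → ruling at chronicle I[4]=chronicle II[5] → flood at chronicle I[6]=chronicle II[6]; all 4 events appear in both, in order, and the DP table's final entry dp[8][6] is also 4, so no common subsequence is longer.

4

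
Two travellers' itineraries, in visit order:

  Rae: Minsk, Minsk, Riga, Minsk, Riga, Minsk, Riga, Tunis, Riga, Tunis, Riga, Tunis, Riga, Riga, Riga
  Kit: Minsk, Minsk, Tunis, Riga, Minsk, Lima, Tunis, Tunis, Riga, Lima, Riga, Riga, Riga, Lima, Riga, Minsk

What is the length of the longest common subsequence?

Taking Minsk [1,1] → Minsk [2,2] → Riga [3,4] → Minsk [4,5] → Tunis [8,8] → Riga [9,9] → Riga [11,11] → Riga [13,12] → Riga [14,13] → Riga [15,15] gives a common subsequence of length 10. The LCS DP gives dp[15][16] = 10, so this is optimal.

10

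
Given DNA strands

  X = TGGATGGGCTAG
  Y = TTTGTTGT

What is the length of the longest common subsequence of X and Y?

5

Taking T at X[1]=Y[3], G at X[2]=Y[4], T at X[5]=Y[6], G at X[8]=Y[7], T at X[10]=Y[8] gives a common subsequence of length 5, and the DP table's final entry dp[12][8] is also 5, so no common subsequence is longer.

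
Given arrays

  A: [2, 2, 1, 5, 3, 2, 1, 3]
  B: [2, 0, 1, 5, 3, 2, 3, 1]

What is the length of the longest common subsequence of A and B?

Match 2 (A #1, B #1), 1 (A #3, B #3), 5 (A #4, B #4), 3 (A #5, B #5), 2 (A #6, B #6), 1 (A #7, B #8) — 6 values in the same relative order in both. dp[8][8] = 6 confirms this is the maximum.

6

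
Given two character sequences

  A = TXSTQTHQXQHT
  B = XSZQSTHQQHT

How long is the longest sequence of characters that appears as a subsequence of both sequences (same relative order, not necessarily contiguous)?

Let dp[i][j] be the LCS length of the first i characters of A and the first j characters of B. dp[i][j] = dp[i-1][j-1]+1 when the i-th and j-th characters match, else max(dp[i-1][j], dp[i][j-1]).
    ·  X  S  Z  Q  S  T  H  Q  Q  H  T
 ·  0  0  0  0  0  0  0  0  0  0  0  0
 T  0  0  0  0  0  0  1  1  1  1  1  1
 X  0  1  1  1  1  1  1  1  1  1  1  1
 S  0  1  2  2  2  2  2  2  2  2  2  2
 T  0  1  2  2  2  2  3  3  3  3  3  3
 Q  0  1  2  2  3  3  3  3  4  4  4  4
 T  0  1  2  2  3  3  4  4  4  4  4  5
 H  0  1  2  2  3  3  4  5  5  5  5  5
 Q  0  1  2  2  3  3  4  5  6  6  6  6
 X  0  1  2  2  3  3  4  5  6  6  6  6
 Q  0  1  2  2  3  3  4  5  6  7  7  7
 H  0  1  2  2  3  3  4  5  6  7  8  8
 T  0  1  2  2  3  3  4  5  6  7  8  9
dp[12][11] = 9. One LCS (by backtracking along matches): XSQTHQQHT.

9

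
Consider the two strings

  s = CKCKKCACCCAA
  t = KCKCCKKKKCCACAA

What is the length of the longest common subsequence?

Match C at s[1]=t[2], then K at s[2]=t[3], then C at s[3]=t[5], then K at s[4]=t[8], then K at s[5]=t[9], then C at s[6]=t[11], then A at s[7]=t[12], then C at s[10]=t[13], then A at s[11]=t[14], then A at s[12]=t[15] — 10 characters in the same relative order in both. The LCS DP gives dp[12][15] = 10, so this is optimal.

10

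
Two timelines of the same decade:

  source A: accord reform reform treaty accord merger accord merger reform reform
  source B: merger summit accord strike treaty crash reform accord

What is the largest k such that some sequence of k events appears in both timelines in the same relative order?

One common subsequence of length 3: accord [1,3]; then reform [3,7]; then accord [7,8]. The LCS DP gives dp[10][8] = 3, so this is optimal.

3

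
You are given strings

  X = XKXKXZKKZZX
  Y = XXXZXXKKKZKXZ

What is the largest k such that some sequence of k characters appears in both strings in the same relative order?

8

Let dp[i][j] be the LCS length of the first i characters of X and the first j characters of Y. dp[i][j] = dp[i-1][j-1]+1 when the i-th and j-th characters match, else max(dp[i-1][j], dp[i][j-1]).
    ·  X  X  X  Z  X  X  K  K  K  Z  K  X  Z
 ·  0  0  0  0  0  0  0  0  0  0  0  0  0  0
 X  0  1  1  1  1  1  1  1  1  1  1  1  1  1
 K  0  1  1  1  1  1  1  2  2  2  2  2  2  2
 X  0  1  2  2  2  2  2  2  2  2  2  2  3  3
 K  0  1  2  2  2  2  2  3  3  3  3  3  3  3
 X  0  1  2  3  3  3  3  3  3  3  3  3  4  4
 Z  0  1  2  3  4  4  4  4  4  4  4  4  4  5
 K  0  1  2  3  4  4  4  5  5  5  5  5  5  5
 K  0  1  2  3  4  4  4  5  6  6  6  6  6  6
 Z  0  1  2  3  4  4  4  5  6  6  7  7  7  7
 Z  0  1  2  3  4  4  4  5  6  6  7  7  7  8
 X  0  1  2  3  4  5  5  5  6  6  7  7  8  8
dp[11][13] = 8. One LCS (by backtracking along matches): XXXZKKZZ.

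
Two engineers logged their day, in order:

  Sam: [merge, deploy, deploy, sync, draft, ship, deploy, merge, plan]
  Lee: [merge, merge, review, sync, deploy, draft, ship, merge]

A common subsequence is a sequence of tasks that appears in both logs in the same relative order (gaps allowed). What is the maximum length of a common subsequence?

5

Pick merge (Sam #1, Lee #2), then deploy (Sam #3, Lee #5), then draft (Sam #5, Lee #6), then ship (Sam #6, Lee #7), then merge (Sam #8, Lee #8); all 5 tasks appear in both, in order, and the DP table's final entry dp[9][8] is also 5, so no common subsequence is longer.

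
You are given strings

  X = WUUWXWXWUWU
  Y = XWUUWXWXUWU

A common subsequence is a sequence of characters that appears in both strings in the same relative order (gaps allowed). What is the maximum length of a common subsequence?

10

Let dp[i][j] be the LCS length of the first i characters of X and the first j characters of Y. dp[i][j] = dp[i-1][j-1]+1 when the i-th and j-th characters match, else max(dp[i-1][j], dp[i][j-1]).
    ·  X  W  U  U  W  X  W  X  U  W  U
 ·  0  0  0  0  0  0  0  0  0  0  0  0
 W  0  0  1  1  1  1  1  1  1  1  1  1
 U  0  0  1  2  2  2  2  2  2  2  2  2
 U  0  0  1  2  3  3  3  3  3  3  3  3
 W  0  0  1  2  3  4  4  4  4  4  4  4
 X  0  1  1  2  3  4  5  5  5  5  5  5
 W  0  1  2  2  3  4  5  6  6  6  6  6
 X  0  1  2  2  3  4  5  6  7  7  7  7
 W  0  1  2  2  3  4  5  6  7  7  8  8
 U  0  1  2  3  3  4  5  6  7  8  8  9
 W  0  1  2  3  3  4  5  6  7  8  9  9
 U  0  1  2  3  4  4  5  6  7  8  9 10
dp[11][11] = 10. One LCS (by backtracking along matches): WUUWXWXUWU.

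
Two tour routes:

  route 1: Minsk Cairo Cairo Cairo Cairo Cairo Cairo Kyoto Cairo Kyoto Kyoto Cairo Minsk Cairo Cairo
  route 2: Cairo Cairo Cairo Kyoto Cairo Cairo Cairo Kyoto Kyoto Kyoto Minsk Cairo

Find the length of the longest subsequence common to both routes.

11

Match Cairo (route 1 #2, route 2 #1); then Cairo (route 1 #3, route 2 #2); then Cairo (route 1 #4, route 2 #3); then Cairo (route 1 #5, route 2 #5); then Cairo (route 1 #6, route 2 #6); then Cairo (route 1 #7, route 2 #7); then Kyoto (route 1 #8, route 2 #8); then Kyoto (route 1 #10, route 2 #9); then Kyoto (route 1 #11, route 2 #10); then Minsk (route 1 #13, route 2 #11); then Cairo (route 1 #15, route 2 #12) — 11 stops in the same relative order in both. The LCS DP gives dp[15][12] = 11, so this is optimal.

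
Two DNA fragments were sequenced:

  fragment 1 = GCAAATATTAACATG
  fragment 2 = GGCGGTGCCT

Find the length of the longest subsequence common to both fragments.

5

Let dp[i][j] be the LCS length of the first i bases of fragment 1 and the first j bases of fragment 2. dp[i][j] = dp[i-1][j-1]+1 when the i-th and j-th bases match, else max(dp[i-1][j], dp[i][j-1]).
    ·  G  G  C  G  G  T  G  C  C  T
 ·  0  0  0  0  0  0  0  0  0  0  0
 G  0  1  1  1  1  1  1  1  1  1  1
 C  0  1  1  2  2  2  2  2  2  2  2
 A  0  1  1  2  2  2  2  2  2  2  2
 A  0  1  1  2  2  2  2  2  2  2  2
 A  0  1  1  2  2  2  2  2  2  2  2
 T  0  1  1  2  2  2  3  3  3  3  3
 A  0  1  1  2  2  2  3  3  3  3  3
 T  0  1  1  2  2  2  3  3  3  3  4
 T  0  1  1  2  2  2  3  3  3  3  4
 A  0  1  1  2  2  2  3  3  3  3  4
 A  0  1  1  2  2  2  3  3  3  3  4
 C  0  1  1  2  2  2  3  3  4  4  4
 A  0  1  1  2  2  2  3  3  4  4  4
 T  0  1  1  2  2  2  3  3  4  4  5
 G  0  1  2  2  3  3  3  4  4  4  5
dp[15][10] = 5. One LCS (by backtracking along matches): GCTCT.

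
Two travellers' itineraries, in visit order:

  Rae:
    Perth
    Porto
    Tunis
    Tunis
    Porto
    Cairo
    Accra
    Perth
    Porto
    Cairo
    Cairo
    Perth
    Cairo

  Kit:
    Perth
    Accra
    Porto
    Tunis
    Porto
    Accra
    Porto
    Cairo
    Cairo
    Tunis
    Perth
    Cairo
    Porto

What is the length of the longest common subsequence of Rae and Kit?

One common subsequence of length 10: Perth (Rae #1, Kit #1), then Porto (Rae #2, Kit #3), then Tunis (Rae #4, Kit #4), then Porto (Rae #5, Kit #5), then Accra (Rae #7, Kit #6), then Porto (Rae #9, Kit #7), then Cairo (Rae #10, Kit #8), then Cairo (Rae #11, Kit #9), then Perth (Rae #12, Kit #11), then Cairo (Rae #13, Kit #12). The LCS DP gives dp[13][13] = 10, so this is optimal.

10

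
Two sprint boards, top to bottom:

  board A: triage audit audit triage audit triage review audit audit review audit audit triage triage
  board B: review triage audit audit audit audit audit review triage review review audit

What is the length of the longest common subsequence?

Pick triage [1,2]; then audit [2,5]; then audit [3,6]; then audit [5,7]; then triage [6,9]; then review [7,10]; then review [10,11]; then audit [12,12]; all 8 tasks appear in both, in order. dp[14][12] = 8 confirms this is the maximum.

8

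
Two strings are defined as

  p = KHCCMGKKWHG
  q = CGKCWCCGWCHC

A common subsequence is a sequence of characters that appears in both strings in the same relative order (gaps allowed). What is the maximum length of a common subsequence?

Match K [1,3] → C [3,6] → C [4,7] → G [6,8] → W [9,9] → H [10,11] — 6 characters in the same relative order in both. dp[11][12] = 6 confirms this is the maximum.

6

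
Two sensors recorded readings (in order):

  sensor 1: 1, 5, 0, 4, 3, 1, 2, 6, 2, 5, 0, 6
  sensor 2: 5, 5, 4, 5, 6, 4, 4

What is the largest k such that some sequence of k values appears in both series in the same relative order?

Taking 5 [2,2], then 4 [4,3], then 5 [10,4], then 6 [12,5] gives a common subsequence of length 4, and the DP table's final entry dp[12][7] is also 4, so no common subsequence is longer.

4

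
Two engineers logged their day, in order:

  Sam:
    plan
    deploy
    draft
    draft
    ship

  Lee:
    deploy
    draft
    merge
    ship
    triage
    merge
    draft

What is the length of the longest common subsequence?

3

One common subsequence of length 3: deploy [2,1], then draft [3,2], then draft [4,7]. Since dp[5][7] = 3, nothing longer is possible.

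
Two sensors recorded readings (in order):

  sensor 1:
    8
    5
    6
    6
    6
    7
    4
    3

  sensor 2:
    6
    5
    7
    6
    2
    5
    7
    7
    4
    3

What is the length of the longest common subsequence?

5

Pick 5 at sensor 1[2]=sensor 2[2], 6 at sensor 1[3]=sensor 2[4], 7 at sensor 1[6]=sensor 2[8], 4 at sensor 1[7]=sensor 2[9], 3 at sensor 1[8]=sensor 2[10]; all 5 values appear in both, in order, and the DP table's final entry dp[8][10] is also 5, so no common subsequence is longer.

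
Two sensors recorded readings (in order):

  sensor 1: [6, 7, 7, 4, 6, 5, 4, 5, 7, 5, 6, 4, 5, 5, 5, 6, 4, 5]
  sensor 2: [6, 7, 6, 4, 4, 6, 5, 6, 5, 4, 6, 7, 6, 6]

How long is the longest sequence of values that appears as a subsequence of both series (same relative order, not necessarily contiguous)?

9

Pick 6 [1,1] → 7 [2,2] → 4 [4,5] → 6 [5,8] → 5 [6,9] → 4 [7,10] → 7 [9,12] → 6 [11,13] → 6 [16,14]; all 9 values appear in both, in order. dp[18][14] = 9 confirms this is the maximum.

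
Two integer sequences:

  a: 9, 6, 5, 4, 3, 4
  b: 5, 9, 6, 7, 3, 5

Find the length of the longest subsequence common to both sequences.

3

Taking 9 at a[1]=b[2], 6 at a[2]=b[3], 5 at a[3]=b[6] gives a common subsequence of length 3. The LCS DP gives dp[6][6] = 3, so this is optimal.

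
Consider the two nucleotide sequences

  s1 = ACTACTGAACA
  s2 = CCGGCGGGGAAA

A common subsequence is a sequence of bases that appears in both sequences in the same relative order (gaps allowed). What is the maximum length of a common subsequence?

Let dp[i][j] be the LCS length of the first i bases of s1 and the first j bases of s2. dp[i][j] = dp[i-1][j-1]+1 when the i-th and j-th bases match, else max(dp[i-1][j], dp[i][j-1]).
    ·  C  C  G  G  C  G  G  G  G  A  A  A
 ·  0  0  0  0  0  0  0  0  0  0  0  0  0
 A  0  0  0  0  0  0  0  0  0  0  1  1  1
 C  0  1  1  1  1  1  1  1  1  1  1  1  1
 T  0  1  1  1  1  1  1  1  1  1  1  1  1
 A  0  1  1  1  1  1  1  1  1  1  2  2  2
 C  0  1  2  2  2  2  2  2  2  2  2  2  2
 T  0  1  2  2  2  2  2  2  2  2  2  2  2
 G  0  1  2  3  3  3  3  3  3  3  3  3  3
 A  0  1  2  3  3  3  3  3  3  3  4  4  4
 A  0  1  2  3  3  3  3  3  3  3  4  5  5
 C  0  1  2  3  3  4  4  4  4  4  4  5  5
 A  0  1  2  3  3  4  4  4  4  4  5  5  6
dp[11][12] = 6. One LCS (by backtracking along matches): CCGAAA.

6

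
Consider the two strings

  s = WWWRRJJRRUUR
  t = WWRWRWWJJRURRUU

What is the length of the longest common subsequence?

One common subsequence of length 10: W at s[1]=t[1], W at s[2]=t[2], W at s[3]=t[4], R at s[4]=t[5], J at s[6]=t[8], J at s[7]=t[9], R at s[8]=t[12], R at s[9]=t[13], U at s[10]=t[14], U at s[11]=t[15]. Since dp[12][15] = 10, nothing longer is possible.

10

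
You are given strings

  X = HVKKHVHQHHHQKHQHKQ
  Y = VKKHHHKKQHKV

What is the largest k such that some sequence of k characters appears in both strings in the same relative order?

One common subsequence of length 10: V (X #2, Y #1), then K (X #3, Y #2), then K (X #4, Y #3), then H (X #5, Y #4), then H (X #7, Y #5), then H (X #9, Y #6), then K (X #13, Y #8), then Q (X #15, Y #9), then H (X #16, Y #10), then K (X #17, Y #11), and the DP table's final entry dp[18][12] is also 10, so no common subsequence is longer.

10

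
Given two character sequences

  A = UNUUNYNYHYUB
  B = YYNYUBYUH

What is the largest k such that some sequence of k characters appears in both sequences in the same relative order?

5

One common subsequence of length 5: Y at A[6]=B[2] → N at A[7]=B[3] → Y at A[8]=B[4] → Y at A[10]=B[7] → U at A[11]=B[8]. dp[12][9] = 5 confirms this is the maximum.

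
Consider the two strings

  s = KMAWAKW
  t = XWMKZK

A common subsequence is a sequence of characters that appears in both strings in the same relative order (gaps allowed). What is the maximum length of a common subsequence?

2

Let dp[i][j] be the LCS length of the first i characters of s and the first j characters of t. dp[i][j] = dp[i-1][j-1]+1 when the i-th and j-th characters match, else max(dp[i-1][j], dp[i][j-1]).
    ·  X  W  M  K  Z  K
 ·  0  0  0  0  0  0  0
 K  0  0  0  0  1  1  1
 M  0  0  0  1  1  1  1
 A  0  0  0  1  1  1  1
 W  0  0  1  1  1  1  1
 A  0  0  1  1  1  1  1
 K  0  0  1  1  2  2  2
 W  0  0  1  1  2  2  2
dp[7][6] = 2. One LCS (by backtracking along matches): KK.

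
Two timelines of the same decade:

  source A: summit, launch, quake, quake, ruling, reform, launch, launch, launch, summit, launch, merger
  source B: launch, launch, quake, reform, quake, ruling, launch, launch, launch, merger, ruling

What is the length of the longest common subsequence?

8

Taking launch [2,2] → quake [3,3] → quake [4,5] → ruling [5,6] → launch [8,7] → launch [9,8] → launch [11,9] → merger [12,10] gives a common subsequence of length 8. dp[12][11] = 8 confirms this is the maximum.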